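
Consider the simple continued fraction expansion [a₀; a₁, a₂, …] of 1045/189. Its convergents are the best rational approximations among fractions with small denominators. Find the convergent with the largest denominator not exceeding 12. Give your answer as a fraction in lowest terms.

a_0 = 5: 5/1  (≤ bound)
a_1 = 1: 6/1  (≤ bound)
a_2 = 1: 11/2  (≤ bound)
a_3 = 8: 94/17  (> 12, stop)

11/2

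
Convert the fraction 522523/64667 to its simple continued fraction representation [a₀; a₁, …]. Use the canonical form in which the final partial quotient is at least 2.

Repeatedly divide and take the remainder:
522523 ÷ 64667 → quotient 8, remainder 5187
64667 ÷ 5187 → quotient 12, remainder 2423
5187 ÷ 2423 → quotient 2, remainder 341
2423 ÷ 341 → quotient 7, remainder 36
341 ÷ 36 → quotient 9, remainder 17
36 ÷ 17 → quotient 2, remainder 2
17 ÷ 2 → quotient 8, remainder 1
2 ÷ 1 → quotient 2, remainder 0

[8; 12, 2, 7, 9, 2, 8, 2]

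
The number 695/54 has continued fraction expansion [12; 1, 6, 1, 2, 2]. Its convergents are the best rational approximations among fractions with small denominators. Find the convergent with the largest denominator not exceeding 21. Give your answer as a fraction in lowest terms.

103/8

List convergents until the denominator exceeds the bound:
a_0 = 12: 12/1  (≤ bound)
a_1 = 1: 13/1  (≤ bound)
a_2 = 6: 90/7  (≤ bound)
a_3 = 1: 103/8  (≤ bound)
a_4 = 2: 296/23  (> 21, stop)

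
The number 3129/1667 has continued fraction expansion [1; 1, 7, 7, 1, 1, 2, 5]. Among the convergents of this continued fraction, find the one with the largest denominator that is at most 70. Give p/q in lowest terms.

a_0 = 1: 1/1  (≤ bound)
a_1 = 1: 2/1  (≤ bound)
a_2 = 7: 15/8  (≤ bound)
a_3 = 7: 107/57  (≤ bound)
a_4 = 1: 122/65  (≤ bound)
a_5 = 1: 229/122  (> 70, stop)

122/65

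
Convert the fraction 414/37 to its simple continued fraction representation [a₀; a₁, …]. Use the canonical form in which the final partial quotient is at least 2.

Repeatedly divide and take the remainder:
⌊414/37⌋ = 11, remainder 7
⌊37/7⌋ = 5, remainder 2
⌊7/2⌋ = 3, remainder 1
⌊2/1⌋ = 2, remainder 0

[11; 5, 3, 2]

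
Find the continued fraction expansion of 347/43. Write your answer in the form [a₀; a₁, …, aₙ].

347 = 8·43 + 3, so a_0 = 8
43 = 14·3 + 1, so a_1 = 14
3 = 3·1 + 0, so a_2 = 3

[8; 14, 3]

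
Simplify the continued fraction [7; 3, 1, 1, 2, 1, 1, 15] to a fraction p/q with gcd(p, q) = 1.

4877/670

a_0 = 7: 7/1
a_1 = 3: 22/3
a_2 = 1: 29/4
a_3 = 1: 51/7
a_4 = 2: 131/18
a_5 = 1: 182/25
a_6 = 1: 313/43
a_7 = 15: 4877/670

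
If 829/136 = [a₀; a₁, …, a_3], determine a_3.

Repeatedly divide and take the remainder:
829 = 6·136 + 13, so a_0 = 6
136 = 10·13 + 6, so a_1 = 10
13 = 2·6 + 1, so a_2 = 2
6 = 6·1 + 0, so a_3 = 6

6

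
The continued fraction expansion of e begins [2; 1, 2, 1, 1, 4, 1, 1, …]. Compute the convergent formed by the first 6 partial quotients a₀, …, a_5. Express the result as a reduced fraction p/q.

87/32

Start with 4.
1 + 1/(4/1) = 1 + 1/4 = 5/4
1 + 1/(5/4) = 1 + 4/5 = 9/5
2 + 1/(9/5) = 2 + 5/9 = 23/9
1 + 1/(23/9) = 1 + 9/23 = 32/23
2 + 1/(32/23) = 2 + 23/32 = 87/32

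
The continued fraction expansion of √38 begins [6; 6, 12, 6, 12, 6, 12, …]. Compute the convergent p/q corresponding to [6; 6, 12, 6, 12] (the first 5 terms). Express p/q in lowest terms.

33294/5401

Start with 12.
6 + 1/(12/1) = 6 + 1/12 = 73/12
12 + 1/(73/12) = 12 + 12/73 = 888/73
6 + 1/(888/73) = 6 + 73/888 = 5401/888
6 + 1/(5401/888) = 6 + 888/5401 = 33294/5401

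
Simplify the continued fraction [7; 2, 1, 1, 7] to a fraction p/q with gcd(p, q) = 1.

281/38

Start with 7.
1 + 1/(7/1) = 1 + 1/7 = 8/7
1 + 1/(8/7) = 1 + 7/8 = 15/8
2 + 1/(15/8) = 2 + 8/15 = 38/15
7 + 1/(38/15) = 7 + 15/38 = 281/38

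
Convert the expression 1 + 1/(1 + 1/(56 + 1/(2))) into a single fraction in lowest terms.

Work from the innermost term outward:
Start with 2.
56 + 1/(2/1) = 56 + 1/2 = 113/2
1 + 1/(113/2) = 1 + 2/113 = 115/113
1 + 1/(115/113) = 1 + 113/115 = 228/115

228/115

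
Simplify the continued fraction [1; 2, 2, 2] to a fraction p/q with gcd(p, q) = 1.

Build up convergents one term at a time:
a_0 = 1: 1/1
a_1 = 2: 3/2
a_2 = 2: 7/5
a_3 = 2: 17/12

17/12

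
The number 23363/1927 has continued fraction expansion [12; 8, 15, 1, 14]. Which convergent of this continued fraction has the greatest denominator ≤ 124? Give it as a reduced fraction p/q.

a_0 = 12: 12/1  (≤ bound)
a_1 = 8: 97/8  (≤ bound)
a_2 = 15: 1467/121  (≤ bound)
a_3 = 1: 1564/129  (> 124, stop)

1467/121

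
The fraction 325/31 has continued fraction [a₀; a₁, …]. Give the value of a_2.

325 ÷ 31 → quotient 10, remainder 15
31 ÷ 15 → quotient 2, remainder 1
15 ÷ 1 → quotient 15, remainder 0

15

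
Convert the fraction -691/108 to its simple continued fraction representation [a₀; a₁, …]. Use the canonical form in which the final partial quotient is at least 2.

Apply division with remainder until the remainder is 0:
⌊-691/108⌋ = -7, remainder 65
⌊108/65⌋ = 1, remainder 43
⌊65/43⌋ = 1, remainder 22
⌊43/22⌋ = 1, remainder 21
⌊22/21⌋ = 1, remainder 1
⌊21/1⌋ = 21, remainder 0

[-7; 1, 1, 1, 1, 21]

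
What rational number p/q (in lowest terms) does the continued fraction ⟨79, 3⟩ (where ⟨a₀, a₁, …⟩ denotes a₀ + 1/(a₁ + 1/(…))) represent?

238/3

Build up convergents one term at a time:
a_0 = 79: 79/1
a_1 = 3: 238/3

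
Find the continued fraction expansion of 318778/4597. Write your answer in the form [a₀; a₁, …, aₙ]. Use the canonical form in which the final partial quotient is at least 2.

[69; 2, 1, 9, 31, 1, 1, 2]

⌊318778/4597⌋ = 69, remainder 1585
⌊4597/1585⌋ = 2, remainder 1427
⌊1585/1427⌋ = 1, remainder 158
⌊1427/158⌋ = 9, remainder 5
⌊158/5⌋ = 31, remainder 3
⌊5/3⌋ = 1, remainder 2
⌊3/2⌋ = 1, remainder 1
⌊2/1⌋ = 2, remainder 0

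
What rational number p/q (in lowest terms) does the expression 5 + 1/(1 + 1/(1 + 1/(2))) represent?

28/5

Start with 2.
1 + 1/(2/1) = 1 + 1/2 = 3/2
1 + 1/(3/2) = 1 + 2/3 = 5/3
5 + 1/(5/3) = 5 + 3/5 = 28/5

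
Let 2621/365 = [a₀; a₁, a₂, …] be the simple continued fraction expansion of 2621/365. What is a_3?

2621 ÷ 365 → quotient 7, remainder 66
365 ÷ 66 → quotient 5, remainder 35
66 ÷ 35 → quotient 1, remainder 31
35 ÷ 31 → quotient 1, remainder 4

1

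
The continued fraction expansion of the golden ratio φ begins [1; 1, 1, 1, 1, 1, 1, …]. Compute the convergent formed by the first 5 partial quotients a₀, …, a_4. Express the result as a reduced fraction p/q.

Start with 1.
1 + 1/(1/1) = 1 + 1/1 = 2/1
1 + 1/(2/1) = 1 + 1/2 = 3/2
1 + 1/(3/2) = 1 + 2/3 = 5/3
1 + 1/(5/3) = 1 + 3/5 = 8/5

8/5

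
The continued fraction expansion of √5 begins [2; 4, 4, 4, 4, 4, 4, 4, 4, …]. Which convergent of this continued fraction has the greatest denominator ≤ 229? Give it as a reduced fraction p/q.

a_0 = 2: 2/1  (≤ bound)
a_1 = 4: 9/4  (≤ bound)
a_2 = 4: 38/17  (≤ bound)
a_3 = 4: 161/72  (≤ bound)
a_4 = 4: 682/305  (> 229, stop)

161/72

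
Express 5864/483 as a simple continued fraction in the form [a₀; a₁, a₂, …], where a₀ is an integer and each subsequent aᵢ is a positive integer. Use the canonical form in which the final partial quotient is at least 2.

⌊5864/483⌋ = 12, remainder 68
⌊483/68⌋ = 7, remainder 7
⌊68/7⌋ = 9, remainder 5
⌊7/5⌋ = 1, remainder 2
⌊5/2⌋ = 2, remainder 1
⌊2/1⌋ = 2, remainder 0

[12; 7, 9, 1, 2, 2]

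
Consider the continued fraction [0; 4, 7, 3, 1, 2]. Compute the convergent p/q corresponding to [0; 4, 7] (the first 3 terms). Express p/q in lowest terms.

Use the convergent recurrence hₖ = aₖ·hₖ₋₁ + hₖ₋₂ (and likewise for the denominators kₖ):
a_0 = 0: 0/1
a_1 = 4: 1/4
a_2 = 7: 7/29

7/29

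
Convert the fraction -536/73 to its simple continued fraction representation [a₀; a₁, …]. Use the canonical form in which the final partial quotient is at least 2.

[-8; 1, 1, 1, 11, 2]

⌊-536/73⌋ = -8, remainder 48
⌊73/48⌋ = 1, remainder 25
⌊48/25⌋ = 1, remainder 23
⌊25/23⌋ = 1, remainder 2
⌊23/2⌋ = 11, remainder 1
⌊2/1⌋ = 2, remainder 0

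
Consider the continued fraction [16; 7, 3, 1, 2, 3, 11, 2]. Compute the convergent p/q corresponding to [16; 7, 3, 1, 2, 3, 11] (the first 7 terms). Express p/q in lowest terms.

a_0 = 16: 16/1
a_1 = 7: 113/7
a_2 = 3: 355/22
a_3 = 1: 468/29
a_4 = 2: 1291/80
a_5 = 3: 4341/269
a_6 = 11: 49042/3039

49042/3039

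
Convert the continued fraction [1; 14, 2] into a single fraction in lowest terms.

Compute successive convergents:
a_0 = 1: 1/1
a_1 = 14: 15/14
a_2 = 2: 31/29

31/29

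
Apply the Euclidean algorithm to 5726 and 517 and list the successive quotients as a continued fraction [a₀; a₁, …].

5726 ÷ 517 → quotient 11, remainder 39
517 ÷ 39 → quotient 13, remainder 10
39 ÷ 10 → quotient 3, remainder 9
10 ÷ 9 → quotient 1, remainder 1
9 ÷ 1 → quotient 9, remainder 0

[11; 13, 3, 1, 9]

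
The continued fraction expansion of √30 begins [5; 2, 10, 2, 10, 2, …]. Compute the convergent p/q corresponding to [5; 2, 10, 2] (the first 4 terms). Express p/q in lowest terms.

241/44

a_0 = 5: 5/1
a_1 = 2: 11/2
a_2 = 10: 115/21
a_3 = 2: 241/44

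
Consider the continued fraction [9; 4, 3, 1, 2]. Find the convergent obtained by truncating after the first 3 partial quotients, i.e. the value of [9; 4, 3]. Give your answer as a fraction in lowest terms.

a_0 = 9: 9/1
a_1 = 4: 37/4
a_2 = 3: 120/13

120/13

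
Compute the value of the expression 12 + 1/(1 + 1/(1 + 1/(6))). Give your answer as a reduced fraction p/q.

163/13

Start with 6.
1 + 1/(6/1) = 1 + 1/6 = 7/6
1 + 1/(7/6) = 1 + 6/7 = 13/7
12 + 1/(13/7) = 12 + 7/13 = 163/13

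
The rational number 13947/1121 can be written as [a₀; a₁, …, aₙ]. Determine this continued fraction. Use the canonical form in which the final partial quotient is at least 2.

[12; 2, 3, 1, 3, 1, 1, 14]

Repeatedly divide and take the remainder:
⌊13947/1121⌋ = 12, remainder 495
⌊1121/495⌋ = 2, remainder 131
⌊495/131⌋ = 3, remainder 102
⌊131/102⌋ = 1, remainder 29
⌊102/29⌋ = 3, remainder 15
⌊29/15⌋ = 1, remainder 14
⌊15/14⌋ = 1, remainder 1
⌊14/1⌋ = 14, remainder 0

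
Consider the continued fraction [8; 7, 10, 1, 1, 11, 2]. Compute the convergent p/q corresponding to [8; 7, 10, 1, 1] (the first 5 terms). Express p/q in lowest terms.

a_0 = 8: 8/1
a_1 = 7: 57/7
a_2 = 10: 578/71
a_3 = 1: 635/78
a_4 = 1: 1213/149

1213/149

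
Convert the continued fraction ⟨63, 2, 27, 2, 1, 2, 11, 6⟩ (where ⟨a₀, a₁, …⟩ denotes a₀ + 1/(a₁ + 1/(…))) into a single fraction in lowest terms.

a_0 = 63: 63/1
a_1 = 2: 127/2
a_2 = 27: 3492/55
a_3 = 2: 7111/112
a_4 = 1: 10603/167
a_5 = 2: 28317/446
a_6 = 11: 322090/5073
a_7 = 6: 1960857/30884

1960857/30884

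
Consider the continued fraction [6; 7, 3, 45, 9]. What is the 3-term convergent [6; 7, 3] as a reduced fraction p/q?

Start with 3.
7 + 1/(3/1) = 7 + 1/3 = 22/3
6 + 1/(22/3) = 6 + 3/22 = 135/22

135/22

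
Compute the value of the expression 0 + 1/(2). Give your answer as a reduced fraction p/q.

1/2

Compute successive convergents:
a_0 = 0: 0/1
a_1 = 2: 1/2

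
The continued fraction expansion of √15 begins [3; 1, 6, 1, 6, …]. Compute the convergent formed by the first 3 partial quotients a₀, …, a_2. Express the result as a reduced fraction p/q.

a_0 = 3: 3/1
a_1 = 1: 4/1
a_2 = 6: 27/7

27/7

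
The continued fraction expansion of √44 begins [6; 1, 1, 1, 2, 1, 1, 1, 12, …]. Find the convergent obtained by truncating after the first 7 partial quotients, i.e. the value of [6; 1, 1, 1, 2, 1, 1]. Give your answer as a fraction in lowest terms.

126/19

Start with 1.
1 + 1/(1/1) = 1 + 1/1 = 2/1
2 + 1/(2/1) = 2 + 1/2 = 5/2
1 + 1/(5/2) = 1 + 2/5 = 7/5
1 + 1/(7/5) = 1 + 5/7 = 12/7
1 + 1/(12/7) = 1 + 7/12 = 19/12
6 + 1/(19/12) = 6 + 12/19 = 126/19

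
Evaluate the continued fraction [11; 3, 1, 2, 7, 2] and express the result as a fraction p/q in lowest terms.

1950/173

Starting at the tail and folding back:
Start with 2.
7 + 1/(2/1) = 7 + 1/2 = 15/2
2 + 1/(15/2) = 2 + 2/15 = 32/15
1 + 1/(32/15) = 1 + 15/32 = 47/32
3 + 1/(47/32) = 3 + 32/47 = 173/47
11 + 1/(173/47) = 11 + 47/173 = 1950/173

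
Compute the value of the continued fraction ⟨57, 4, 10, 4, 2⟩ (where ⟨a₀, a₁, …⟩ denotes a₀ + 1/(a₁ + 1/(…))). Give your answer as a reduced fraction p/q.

21581/377

a_0 = 57: 57/1
a_1 = 4: 229/4
a_2 = 10: 2347/41
a_3 = 4: 9617/168
a_4 = 2: 21581/377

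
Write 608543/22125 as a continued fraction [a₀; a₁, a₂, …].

[27; 1, 1, 51, 1, 13, 15]

Repeatedly divide and take the remainder:
608543 ÷ 22125 → quotient 27, remainder 11168
22125 ÷ 11168 → quotient 1, remainder 10957
11168 ÷ 10957 → quotient 1, remainder 211
10957 ÷ 211 → quotient 51, remainder 196
211 ÷ 196 → quotient 1, remainder 15
196 ÷ 15 → quotient 13, remainder 1
15 ÷ 1 → quotient 15, remainder 0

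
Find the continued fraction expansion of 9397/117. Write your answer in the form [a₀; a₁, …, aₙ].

Repeatedly divide and take the remainder:
⌊9397/117⌋ = 80, remainder 37
⌊117/37⌋ = 3, remainder 6
⌊37/6⌋ = 6, remainder 1
⌊6/1⌋ = 6, remainder 0

[80; 3, 6, 6]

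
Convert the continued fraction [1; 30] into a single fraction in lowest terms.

a_0 = 1: 1/1
a_1 = 30: 31/30

31/30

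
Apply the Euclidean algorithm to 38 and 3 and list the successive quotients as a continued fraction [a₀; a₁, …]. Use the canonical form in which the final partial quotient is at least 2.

[12; 1, 2]

⌊38/3⌋ = 12, remainder 2
⌊3/2⌋ = 1, remainder 1
⌊2/1⌋ = 2, remainder 0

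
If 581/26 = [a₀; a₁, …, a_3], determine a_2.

1

⌊581/26⌋ = 22, remainder 9
⌊26/9⌋ = 2, remainder 8
⌊9/8⌋ = 1, remainder 1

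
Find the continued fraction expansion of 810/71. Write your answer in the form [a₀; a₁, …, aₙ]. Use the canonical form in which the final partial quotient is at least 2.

[11; 2, 2, 4, 3]

810 = 11·71 + 29, so a_0 = 11
71 = 2·29 + 13, so a_1 = 2
29 = 2·13 + 3, so a_2 = 2
13 = 4·3 + 1, so a_3 = 4
3 = 3·1 + 0, so a_4 = 3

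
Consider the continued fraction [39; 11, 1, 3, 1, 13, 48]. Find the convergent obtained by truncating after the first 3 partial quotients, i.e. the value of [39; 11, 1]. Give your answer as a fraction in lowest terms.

469/12

Start with 1.
11 + 1/(1/1) = 11 + 1/1 = 12/1
39 + 1/(12/1) = 39 + 1/12 = 469/12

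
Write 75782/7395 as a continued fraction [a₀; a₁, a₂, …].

Apply division with remainder until the remainder is 0:
75782 ÷ 7395 → quotient 10, remainder 1832
7395 ÷ 1832 → quotient 4, remainder 67
1832 ÷ 67 → quotient 27, remainder 23
67 ÷ 23 → quotient 2, remainder 21
23 ÷ 21 → quotient 1, remainder 2
21 ÷ 2 → quotient 10, remainder 1
2 ÷ 1 → quotient 2, remainder 0

[10; 4, 27, 2, 1, 10, 2]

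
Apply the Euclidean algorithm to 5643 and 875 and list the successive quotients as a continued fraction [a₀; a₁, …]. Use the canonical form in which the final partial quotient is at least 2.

[6; 2, 4, 2, 2, 2, 7]

Apply division with remainder until the remainder is 0:
5643 = 6·875 + 393, so a_0 = 6
875 = 2·393 + 89, so a_1 = 2
393 = 4·89 + 37, so a_2 = 4
89 = 2·37 + 15, so a_3 = 2
37 = 2·15 + 7, so a_4 = 2
15 = 2·7 + 1, so a_5 = 2
7 = 7·1 + 0, so a_6 = 7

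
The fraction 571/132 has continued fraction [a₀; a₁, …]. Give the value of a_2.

Apply division with remainder until the remainder is 0:
571 ÷ 132 → quotient 4, remainder 43
132 ÷ 43 → quotient 3, remainder 3
43 ÷ 3 → quotient 14, remainder 1

14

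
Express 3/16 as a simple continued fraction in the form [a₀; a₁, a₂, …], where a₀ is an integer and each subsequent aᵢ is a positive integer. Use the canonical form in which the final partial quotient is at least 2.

[0; 5, 3]

Run the Euclidean algorithm, recording each quotient:
3 ÷ 16 → quotient 0, remainder 3
16 ÷ 3 → quotient 5, remainder 1
3 ÷ 1 → quotient 3, remainder 0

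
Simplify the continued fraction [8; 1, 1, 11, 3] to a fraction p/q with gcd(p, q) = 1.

605/71

Start with 3.
11 + 1/(3/1) = 11 + 1/3 = 34/3
1 + 1/(34/3) = 1 + 3/34 = 37/34
1 + 1/(37/34) = 1 + 34/37 = 71/37
8 + 1/(71/37) = 8 + 37/71 = 605/71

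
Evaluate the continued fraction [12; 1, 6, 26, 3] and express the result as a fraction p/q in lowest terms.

7149/556

a_0 = 12: 12/1
a_1 = 1: 13/1
a_2 = 6: 90/7
a_3 = 26: 2353/183
a_4 = 3: 7149/556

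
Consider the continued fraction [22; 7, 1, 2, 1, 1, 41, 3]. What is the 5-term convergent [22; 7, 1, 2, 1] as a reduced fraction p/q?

686/31

Build up convergents one term at a time:
a_0 = 22: 22/1
a_1 = 7: 155/7
a_2 = 1: 177/8
a_3 = 2: 509/23
a_4 = 1: 686/31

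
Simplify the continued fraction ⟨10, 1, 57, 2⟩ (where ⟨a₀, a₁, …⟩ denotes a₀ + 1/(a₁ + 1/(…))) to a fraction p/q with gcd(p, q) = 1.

a_0 = 10: 10/1
a_1 = 1: 11/1
a_2 = 57: 637/58
a_3 = 2: 1285/117

1285/117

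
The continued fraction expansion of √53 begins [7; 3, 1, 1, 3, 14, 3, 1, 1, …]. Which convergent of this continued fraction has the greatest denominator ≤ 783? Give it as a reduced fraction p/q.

List convergents until the denominator exceeds the bound:
a_0 = 7: 7/1  (≤ bound)
a_1 = 3: 22/3  (≤ bound)
a_2 = 1: 29/4  (≤ bound)
a_3 = 1: 51/7  (≤ bound)
a_4 = 3: 182/25  (≤ bound)
a_5 = 14: 2599/357  (≤ bound)
a_6 = 3: 7979/1096  (> 783, stop)

2599/357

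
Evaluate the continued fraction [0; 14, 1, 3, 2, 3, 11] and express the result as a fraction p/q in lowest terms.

350/5171

Build up convergents one term at a time:
a_0 = 0: 0/1
a_1 = 14: 1/14
a_2 = 1: 1/15
a_3 = 3: 4/59
a_4 = 2: 9/133
a_5 = 3: 31/458
a_6 = 11: 350/5171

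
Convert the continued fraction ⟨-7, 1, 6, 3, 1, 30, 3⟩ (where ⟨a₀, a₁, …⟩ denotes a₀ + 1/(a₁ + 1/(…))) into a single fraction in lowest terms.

-16603/2705

Start with 3.
30 + 1/(3/1) = 30 + 1/3 = 91/3
1 + 1/(91/3) = 1 + 3/91 = 94/91
3 + 1/(94/91) = 3 + 91/94 = 373/94
6 + 1/(373/94) = 6 + 94/373 = 2332/373
1 + 1/(2332/373) = 1 + 373/2332 = 2705/2332
-7 + 1/(2705/2332) = -7 + 2332/2705 = -16603/2705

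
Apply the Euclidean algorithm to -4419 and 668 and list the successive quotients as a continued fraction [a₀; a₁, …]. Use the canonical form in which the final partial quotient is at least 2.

-4419 ÷ 668 → quotient -7, remainder 257
668 ÷ 257 → quotient 2, remainder 154
257 ÷ 154 → quotient 1, remainder 103
154 ÷ 103 → quotient 1, remainder 51
103 ÷ 51 → quotient 2, remainder 1
51 ÷ 1 → quotient 51, remainder 0

[-7; 2, 1, 1, 2, 51]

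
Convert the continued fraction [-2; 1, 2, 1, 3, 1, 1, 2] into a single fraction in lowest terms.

-110/87

Start with 2.
1 + 1/(2/1) = 1 + 1/2 = 3/2
1 + 1/(3/2) = 1 + 2/3 = 5/3
3 + 1/(5/3) = 3 + 3/5 = 18/5
1 + 1/(18/5) = 1 + 5/18 = 23/18
2 + 1/(23/18) = 2 + 18/23 = 64/23
1 + 1/(64/23) = 1 + 23/64 = 87/64
-2 + 1/(87/64) = -2 + 64/87 = -110/87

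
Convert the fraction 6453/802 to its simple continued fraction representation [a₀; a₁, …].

[8; 21, 1, 2, 12]

Run the Euclidean algorithm, recording each quotient:
6453 = 8·802 + 37, so a_0 = 8
802 = 21·37 + 25, so a_1 = 21
37 = 1·25 + 12, so a_2 = 1
25 = 2·12 + 1, so a_3 = 2
12 = 12·1 + 0, so a_4 = 12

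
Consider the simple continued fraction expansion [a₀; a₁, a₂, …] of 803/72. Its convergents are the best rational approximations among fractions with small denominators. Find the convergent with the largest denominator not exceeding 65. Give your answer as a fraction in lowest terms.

a_0 = 11: 11/1  (≤ bound)
a_1 = 6: 67/6  (≤ bound)
a_2 = 1: 78/7  (≤ bound)
a_3 = 1: 145/13  (≤ bound)
a_4 = 5: 803/72  (> 65, stop)

145/13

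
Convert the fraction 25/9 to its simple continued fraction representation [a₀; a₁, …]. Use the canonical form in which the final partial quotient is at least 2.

⌊25/9⌋ = 2, remainder 7
⌊9/7⌋ = 1, remainder 2
⌊7/2⌋ = 3, remainder 1
⌊2/1⌋ = 2, remainder 0

[2; 1, 3, 2]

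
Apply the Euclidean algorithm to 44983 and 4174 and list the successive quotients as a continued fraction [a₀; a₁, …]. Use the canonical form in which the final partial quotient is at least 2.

[10; 1, 3, 2, 14, 1, 1, 15]

44983 ÷ 4174 → quotient 10, remainder 3243
4174 ÷ 3243 → quotient 1, remainder 931
3243 ÷ 931 → quotient 3, remainder 450
931 ÷ 450 → quotient 2, remainder 31
450 ÷ 31 → quotient 14, remainder 16
31 ÷ 16 → quotient 1, remainder 15
16 ÷ 15 → quotient 1, remainder 1
15 ÷ 1 → quotient 15, remainder 0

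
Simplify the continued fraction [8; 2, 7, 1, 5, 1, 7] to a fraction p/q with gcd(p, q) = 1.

a_0 = 8: 8/1
a_1 = 2: 17/2
a_2 = 7: 127/15
a_3 = 1: 144/17
a_4 = 5: 847/100
a_5 = 1: 991/117
a_6 = 7: 7784/919

7784/919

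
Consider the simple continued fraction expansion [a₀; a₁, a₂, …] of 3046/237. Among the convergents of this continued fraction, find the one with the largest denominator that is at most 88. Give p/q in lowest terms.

1131/88

a_0 = 12: 12/1  (≤ bound)
a_1 = 1: 13/1  (≤ bound)
a_2 = 5: 77/6  (≤ bound)
a_3 = 1: 90/7  (≤ bound)
a_4 = 3: 347/27  (≤ bound)
a_5 = 2: 784/61  (≤ bound)
a_6 = 1: 1131/88  (≤ bound)
a_7 = 2: 3046/237  (> 88, stop)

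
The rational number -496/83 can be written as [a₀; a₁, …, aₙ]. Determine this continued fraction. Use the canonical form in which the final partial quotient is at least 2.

Repeatedly divide and take the remainder:
⌊-496/83⌋ = -6, remainder 2
⌊83/2⌋ = 41, remainder 1
⌊2/1⌋ = 2, remainder 0

[-6; 41, 2]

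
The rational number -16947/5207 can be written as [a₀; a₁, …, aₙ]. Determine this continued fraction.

[-4; 1, 2, 1, 12, 1, 2, 32]

Repeatedly divide and take the remainder:
-16947 ÷ 5207 → quotient -4, remainder 3881
5207 ÷ 3881 → quotient 1, remainder 1326
3881 ÷ 1326 → quotient 2, remainder 1229
1326 ÷ 1229 → quotient 1, remainder 97
1229 ÷ 97 → quotient 12, remainder 65
97 ÷ 65 → quotient 1, remainder 32
65 ÷ 32 → quotient 2, remainder 1
32 ÷ 1 → quotient 32, remainder 0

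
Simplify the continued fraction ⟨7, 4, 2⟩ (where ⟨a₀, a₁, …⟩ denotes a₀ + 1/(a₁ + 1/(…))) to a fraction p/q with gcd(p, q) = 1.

65/9

Start with 2.
4 + 1/(2/1) = 4 + 1/2 = 9/2
7 + 1/(9/2) = 7 + 2/9 = 65/9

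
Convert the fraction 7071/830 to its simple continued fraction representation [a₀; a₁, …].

[8; 1, 1, 12, 2, 7, 2]

7071 = 8·830 + 431, so a_0 = 8
830 = 1·431 + 399, so a_1 = 1
431 = 1·399 + 32, so a_2 = 1
399 = 12·32 + 15, so a_3 = 12
32 = 2·15 + 2, so a_4 = 2
15 = 7·2 + 1, so a_5 = 7
2 = 2·1 + 0, so a_6 = 2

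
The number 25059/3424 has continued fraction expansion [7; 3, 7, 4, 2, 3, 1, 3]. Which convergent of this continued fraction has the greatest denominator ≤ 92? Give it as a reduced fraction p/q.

666/91

a_0 = 7: 7/1  (≤ bound)
a_1 = 3: 22/3  (≤ bound)
a_2 = 7: 161/22  (≤ bound)
a_3 = 4: 666/91  (≤ bound)
a_4 = 2: 1493/204  (> 92, stop)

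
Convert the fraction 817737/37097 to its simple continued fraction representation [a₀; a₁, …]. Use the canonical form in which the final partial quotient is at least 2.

⌊817737/37097⌋ = 22, remainder 1603
⌊37097/1603⌋ = 23, remainder 228
⌊1603/228⌋ = 7, remainder 7
⌊228/7⌋ = 32, remainder 4
⌊7/4⌋ = 1, remainder 3
⌊4/3⌋ = 1, remainder 1
⌊3/1⌋ = 3, remainder 0

[22; 23, 7, 32, 1, 1, 3]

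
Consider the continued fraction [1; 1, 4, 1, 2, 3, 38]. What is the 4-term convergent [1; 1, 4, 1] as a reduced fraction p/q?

11/6

Build up convergents one term at a time:
a_0 = 1: 1/1
a_1 = 1: 2/1
a_2 = 4: 9/5
a_3 = 1: 11/6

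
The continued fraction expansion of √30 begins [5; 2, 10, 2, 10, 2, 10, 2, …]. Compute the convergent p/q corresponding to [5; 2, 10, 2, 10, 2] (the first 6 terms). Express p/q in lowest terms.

5291/966

Starting at the tail and folding back:
Start with 2.
10 + 1/(2/1) = 10 + 1/2 = 21/2
2 + 1/(21/2) = 2 + 2/21 = 44/21
10 + 1/(44/21) = 10 + 21/44 = 461/44
2 + 1/(461/44) = 2 + 44/461 = 966/461
5 + 1/(966/461) = 5 + 461/966 = 5291/966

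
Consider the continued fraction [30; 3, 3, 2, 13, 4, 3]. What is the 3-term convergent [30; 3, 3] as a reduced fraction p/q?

a_0 = 30: 30/1
a_1 = 3: 91/3
a_2 = 3: 303/10

303/10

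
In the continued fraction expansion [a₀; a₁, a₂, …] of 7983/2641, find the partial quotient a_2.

60

Run the Euclidean algorithm, recording each quotient:
⌊7983/2641⌋ = 3, remainder 60
⌊2641/60⌋ = 44, remainder 1
⌊60/1⌋ = 60, remainder 0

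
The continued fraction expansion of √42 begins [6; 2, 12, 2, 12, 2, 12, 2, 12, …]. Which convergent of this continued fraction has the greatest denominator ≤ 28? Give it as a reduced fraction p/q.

162/25

List convergents until the denominator exceeds the bound:
a_0 = 6: 6/1  (≤ bound)
a_1 = 2: 13/2  (≤ bound)
a_2 = 12: 162/25  (≤ bound)
a_3 = 2: 337/52  (> 28, stop)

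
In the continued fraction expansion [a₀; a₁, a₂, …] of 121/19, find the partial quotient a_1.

2

⌊121/19⌋ = 6, remainder 7
⌊19/7⌋ = 2, remainder 5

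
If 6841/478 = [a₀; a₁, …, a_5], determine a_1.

Apply division with remainder until the remainder is 0:
6841 = 14·478 + 149, so a_0 = 14
478 = 3·149 + 31, so a_1 = 3

3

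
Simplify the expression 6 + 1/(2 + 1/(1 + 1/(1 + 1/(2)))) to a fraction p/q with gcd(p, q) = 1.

Collapse the nested fraction from the inside out:
Start with 2.
1 + 1/(2/1) = 1 + 1/2 = 3/2
1 + 1/(3/2) = 1 + 2/3 = 5/3
2 + 1/(5/3) = 2 + 3/5 = 13/5
6 + 1/(13/5) = 6 + 5/13 = 83/13

83/13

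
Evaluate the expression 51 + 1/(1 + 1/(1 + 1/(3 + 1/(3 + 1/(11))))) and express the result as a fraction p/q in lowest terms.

Use the convergent recurrence hₖ = aₖ·hₖ₋₁ + hₖ₋₂ (and likewise for the denominators kₖ):
a_0 = 51: 51/1
a_1 = 1: 52/1
a_2 = 1: 103/2
a_3 = 3: 361/7
a_4 = 3: 1186/23
a_5 = 11: 13407/260

13407/260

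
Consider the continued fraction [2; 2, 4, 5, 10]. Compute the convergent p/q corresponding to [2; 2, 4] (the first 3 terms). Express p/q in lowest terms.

22/9

a_0 = 2: 2/1
a_1 = 2: 5/2
a_2 = 4: 22/9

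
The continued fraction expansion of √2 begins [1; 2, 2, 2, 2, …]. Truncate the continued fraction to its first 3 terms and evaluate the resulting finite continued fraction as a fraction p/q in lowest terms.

7/5

Work from the innermost term outward:
Start with 2.
2 + 1/(2/1) = 2 + 1/2 = 5/2
1 + 1/(5/2) = 1 + 2/5 = 7/5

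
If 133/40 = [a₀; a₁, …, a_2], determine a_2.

Run the Euclidean algorithm, recording each quotient:
133 ÷ 40 → quotient 3, remainder 13
40 ÷ 13 → quotient 3, remainder 1
13 ÷ 1 → quotient 13, remainder 0

13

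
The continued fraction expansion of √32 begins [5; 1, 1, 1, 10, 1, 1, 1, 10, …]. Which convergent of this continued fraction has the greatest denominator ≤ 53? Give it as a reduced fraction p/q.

List convergents until the denominator exceeds the bound:
a_0 = 5: 5/1  (≤ bound)
a_1 = 1: 6/1  (≤ bound)
a_2 = 1: 11/2  (≤ bound)
a_3 = 1: 17/3  (≤ bound)
a_4 = 10: 181/32  (≤ bound)
a_5 = 1: 198/35  (≤ bound)
a_6 = 1: 379/67  (> 53, stop)

198/35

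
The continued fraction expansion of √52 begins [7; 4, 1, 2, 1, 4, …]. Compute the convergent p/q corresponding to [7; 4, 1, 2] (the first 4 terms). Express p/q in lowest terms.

Start with 2.
1 + 1/(2/1) = 1 + 1/2 = 3/2
4 + 1/(3/2) = 4 + 2/3 = 14/3
7 + 1/(14/3) = 7 + 3/14 = 101/14

101/14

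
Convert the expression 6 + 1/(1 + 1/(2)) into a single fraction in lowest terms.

20/3

Work from the innermost term outward:
Start with 2.
1 + 1/(2/1) = 1 + 1/2 = 3/2
6 + 1/(3/2) = 6 + 2/3 = 20/3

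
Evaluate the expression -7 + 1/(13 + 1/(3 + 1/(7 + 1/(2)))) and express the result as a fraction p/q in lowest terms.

-4335/626

Compute successive convergents:
a_0 = -7: -7/1
a_1 = 13: -90/13
a_2 = 3: -277/40
a_3 = 7: -2029/293
a_4 = 2: -4335/626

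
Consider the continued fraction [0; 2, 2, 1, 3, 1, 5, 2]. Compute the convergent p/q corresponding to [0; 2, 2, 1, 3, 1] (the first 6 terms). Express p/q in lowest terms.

14/33

Start with 1.
3 + 1/(1/1) = 3 + 1/1 = 4/1
1 + 1/(4/1) = 1 + 1/4 = 5/4
2 + 1/(5/4) = 2 + 4/5 = 14/5
2 + 1/(14/5) = 2 + 5/14 = 33/14
0 + 1/(33/14) = 0 + 14/33 = 14/33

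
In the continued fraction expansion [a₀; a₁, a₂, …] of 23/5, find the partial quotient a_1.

23 = 4·5 + 3, so a_0 = 4
5 = 1·3 + 2, so a_1 = 1

1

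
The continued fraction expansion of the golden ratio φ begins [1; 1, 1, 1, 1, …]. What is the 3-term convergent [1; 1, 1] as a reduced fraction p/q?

3/2

a_0 = 1: 1/1
a_1 = 1: 2/1
a_2 = 1: 3/2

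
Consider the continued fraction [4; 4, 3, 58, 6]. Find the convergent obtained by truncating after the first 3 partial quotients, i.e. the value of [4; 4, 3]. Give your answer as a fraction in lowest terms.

Starting at the tail and folding back:
Start with 3.
4 + 1/(3/1) = 4 + 1/3 = 13/3
4 + 1/(13/3) = 4 + 3/13 = 55/13

55/13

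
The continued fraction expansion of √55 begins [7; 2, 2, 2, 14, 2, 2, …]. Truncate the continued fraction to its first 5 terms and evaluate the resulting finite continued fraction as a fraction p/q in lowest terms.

Use the convergent recurrence hₖ = aₖ·hₖ₋₁ + hₖ₋₂ (and likewise for the denominators kₖ):
a_0 = 7: 7/1
a_1 = 2: 15/2
a_2 = 2: 37/5
a_3 = 2: 89/12
a_4 = 14: 1283/173

1283/173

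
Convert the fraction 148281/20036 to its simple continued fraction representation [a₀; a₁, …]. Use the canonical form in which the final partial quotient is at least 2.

⌊148281/20036⌋ = 7, remainder 8029
⌊20036/8029⌋ = 2, remainder 3978
⌊8029/3978⌋ = 2, remainder 73
⌊3978/73⌋ = 54, remainder 36
⌊73/36⌋ = 2, remainder 1
⌊36/1⌋ = 36, remainder 0

[7; 2, 2, 54, 2, 36]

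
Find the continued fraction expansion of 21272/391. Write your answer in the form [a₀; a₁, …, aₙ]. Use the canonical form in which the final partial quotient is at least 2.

[54; 2, 2, 9, 2, 1, 2]

21272 = 54·391 + 158, so a_0 = 54
391 = 2·158 + 75, so a_1 = 2
158 = 2·75 + 8, so a_2 = 2
75 = 9·8 + 3, so a_3 = 9
8 = 2·3 + 2, so a_4 = 2
3 = 1·2 + 1, so a_5 = 1
2 = 2·1 + 0, so a_6 = 2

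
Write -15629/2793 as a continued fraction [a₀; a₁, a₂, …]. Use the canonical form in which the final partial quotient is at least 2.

-15629 = -6·2793 + 1129, so a_0 = -6
2793 = 2·1129 + 535, so a_1 = 2
1129 = 2·535 + 59, so a_2 = 2
535 = 9·59 + 4, so a_3 = 9
59 = 14·4 + 3, so a_4 = 14
4 = 1·3 + 1, so a_5 = 1
3 = 3·1 + 0, so a_6 = 3

[-6; 2, 2, 9, 14, 1, 3]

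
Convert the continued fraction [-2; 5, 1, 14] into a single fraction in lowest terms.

-163/89

Start with 14.
1 + 1/(14/1) = 1 + 1/14 = 15/14
5 + 1/(15/14) = 5 + 14/15 = 89/15
-2 + 1/(89/15) = -2 + 15/89 = -163/89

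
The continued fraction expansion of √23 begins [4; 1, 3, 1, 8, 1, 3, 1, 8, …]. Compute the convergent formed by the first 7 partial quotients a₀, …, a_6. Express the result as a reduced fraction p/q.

a_0 = 4: 4/1
a_1 = 1: 5/1
a_2 = 3: 19/4
a_3 = 1: 24/5
a_4 = 8: 211/44
a_5 = 1: 235/49
a_6 = 3: 916/191

916/191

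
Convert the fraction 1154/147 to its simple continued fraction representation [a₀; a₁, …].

[7; 1, 5, 1, 2, 7]

⌊1154/147⌋ = 7, remainder 125
⌊147/125⌋ = 1, remainder 22
⌊125/22⌋ = 5, remainder 15
⌊22/15⌋ = 1, remainder 7
⌊15/7⌋ = 2, remainder 1
⌊7/1⌋ = 7, remainder 0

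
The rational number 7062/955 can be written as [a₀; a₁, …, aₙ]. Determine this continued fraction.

[7; 2, 1, 1, 7, 25]

Repeatedly divide and take the remainder:
7062 ÷ 955 → quotient 7, remainder 377
955 ÷ 377 → quotient 2, remainder 201
377 ÷ 201 → quotient 1, remainder 176
201 ÷ 176 → quotient 1, remainder 25
176 ÷ 25 → quotient 7, remainder 1
25 ÷ 1 → quotient 25, remainder 0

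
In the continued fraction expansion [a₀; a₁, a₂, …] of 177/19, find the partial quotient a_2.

Run the Euclidean algorithm, recording each quotient:
177 = 9·19 + 6, so a_0 = 9
19 = 3·6 + 1, so a_1 = 3
6 = 6·1 + 0, so a_2 = 6

6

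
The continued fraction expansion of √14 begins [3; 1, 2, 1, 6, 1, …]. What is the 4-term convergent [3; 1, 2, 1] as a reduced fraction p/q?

15/4

Start with 1.
2 + 1/(1/1) = 2 + 1/1 = 3/1
1 + 1/(3/1) = 1 + 1/3 = 4/3
3 + 1/(4/3) = 3 + 3/4 = 15/4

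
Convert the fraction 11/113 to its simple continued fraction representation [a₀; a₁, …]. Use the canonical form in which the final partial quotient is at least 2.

Run the Euclidean algorithm, recording each quotient:
11 ÷ 113 → quotient 0, remainder 11
113 ÷ 11 → quotient 10, remainder 3
11 ÷ 3 → quotient 3, remainder 2
3 ÷ 2 → quotient 1, remainder 1
2 ÷ 1 → quotient 2, remainder 0

[0; 10, 3, 1, 2]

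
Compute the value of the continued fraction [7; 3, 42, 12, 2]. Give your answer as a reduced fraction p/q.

23319/3181

a_0 = 7: 7/1
a_1 = 3: 22/3
a_2 = 42: 931/127
a_3 = 12: 11194/1527
a_4 = 2: 23319/3181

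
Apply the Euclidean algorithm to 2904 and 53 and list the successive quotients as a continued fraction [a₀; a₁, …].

2904 = 54·53 + 42, so a_0 = 54
53 = 1·42 + 11, so a_1 = 1
42 = 3·11 + 9, so a_2 = 3
11 = 1·9 + 2, so a_3 = 1
9 = 4·2 + 1, so a_4 = 4
2 = 2·1 + 0, so a_5 = 2

[54; 1, 3, 1, 4, 2]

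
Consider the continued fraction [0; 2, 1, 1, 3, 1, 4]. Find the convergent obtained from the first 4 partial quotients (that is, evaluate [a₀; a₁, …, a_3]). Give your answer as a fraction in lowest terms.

2/5

a_0 = 0: 0/1
a_1 = 2: 1/2
a_2 = 1: 1/3
a_3 = 1: 2/5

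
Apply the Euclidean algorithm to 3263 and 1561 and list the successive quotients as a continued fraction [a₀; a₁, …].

[2; 11, 14, 10]

⌊3263/1561⌋ = 2, remainder 141
⌊1561/141⌋ = 11, remainder 10
⌊141/10⌋ = 14, remainder 1
⌊10/1⌋ = 10, remainder 0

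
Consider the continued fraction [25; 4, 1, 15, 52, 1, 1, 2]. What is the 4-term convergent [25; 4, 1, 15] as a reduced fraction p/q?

Start with 15.
1 + 1/(15/1) = 1 + 1/15 = 16/15
4 + 1/(16/15) = 4 + 15/16 = 79/16
25 + 1/(79/16) = 25 + 16/79 = 1991/79

1991/79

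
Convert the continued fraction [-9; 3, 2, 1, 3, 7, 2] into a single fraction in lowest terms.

Work from the innermost term outward:
Start with 2.
7 + 1/(2/1) = 7 + 1/2 = 15/2
3 + 1/(15/2) = 3 + 2/15 = 47/15
1 + 1/(47/15) = 1 + 15/47 = 62/47
2 + 1/(62/47) = 2 + 47/62 = 171/62
3 + 1/(171/62) = 3 + 62/171 = 575/171
-9 + 1/(575/171) = -9 + 171/575 = -5004/575

-5004/575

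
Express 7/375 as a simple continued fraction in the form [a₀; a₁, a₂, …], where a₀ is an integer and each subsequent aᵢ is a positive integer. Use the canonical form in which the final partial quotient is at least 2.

Run the Euclidean algorithm, recording each quotient:
⌊7/375⌋ = 0, remainder 7
⌊375/7⌋ = 53, remainder 4
⌊7/4⌋ = 1, remainder 3
⌊4/3⌋ = 1, remainder 1
⌊3/1⌋ = 3, remainder 0

[0; 53, 1, 1, 3]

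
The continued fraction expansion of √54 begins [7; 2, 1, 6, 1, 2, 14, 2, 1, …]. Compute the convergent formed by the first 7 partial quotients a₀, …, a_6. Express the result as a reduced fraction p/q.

Start with 14.
2 + 1/(14/1) = 2 + 1/14 = 29/14
1 + 1/(29/14) = 1 + 14/29 = 43/29
6 + 1/(43/29) = 6 + 29/43 = 287/43
1 + 1/(287/43) = 1 + 43/287 = 330/287
2 + 1/(330/287) = 2 + 287/330 = 947/330
7 + 1/(947/330) = 7 + 330/947 = 6959/947

6959/947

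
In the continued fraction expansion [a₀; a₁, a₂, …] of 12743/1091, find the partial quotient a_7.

⌊12743/1091⌋ = 11, remainder 742
⌊1091/742⌋ = 1, remainder 349
⌊742/349⌋ = 2, remainder 44
⌊349/44⌋ = 7, remainder 41
⌊44/41⌋ = 1, remainder 3
⌊41/3⌋ = 13, remainder 2
⌊3/2⌋ = 1, remainder 1
⌊2/1⌋ = 2, remainder 0

2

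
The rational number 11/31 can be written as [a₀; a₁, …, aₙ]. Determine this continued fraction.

[0; 2, 1, 4, 2]

11 = 0·31 + 11, so a_0 = 0
31 = 2·11 + 9, so a_1 = 2
11 = 1·9 + 2, so a_2 = 1
9 = 4·2 + 1, so a_3 = 4
2 = 2·1 + 0, so a_4 = 2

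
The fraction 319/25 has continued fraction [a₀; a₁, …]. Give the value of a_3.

6

Repeatedly divide and take the remainder:
319 ÷ 25 → quotient 12, remainder 19
25 ÷ 19 → quotient 1, remainder 6
19 ÷ 6 → quotient 3, remainder 1
6 ÷ 1 → quotient 6, remainder 0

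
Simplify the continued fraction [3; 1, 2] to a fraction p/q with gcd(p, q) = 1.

11/3

Starting at the tail and folding back:
Start with 2.
1 + 1/(2/1) = 1 + 1/2 = 3/2
3 + 1/(3/2) = 3 + 2/3 = 11/3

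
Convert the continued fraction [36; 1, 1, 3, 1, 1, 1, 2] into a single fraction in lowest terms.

Build up convergents one term at a time:
a_0 = 36: 36/1
a_1 = 1: 37/1
a_2 = 1: 73/2
a_3 = 3: 256/7
a_4 = 1: 329/9
a_5 = 1: 585/16
a_6 = 1: 914/25
a_7 = 2: 2413/66

2413/66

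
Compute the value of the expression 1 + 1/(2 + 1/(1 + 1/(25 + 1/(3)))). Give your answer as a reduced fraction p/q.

313/234

Build up convergents one term at a time:
a_0 = 1: 1/1
a_1 = 2: 3/2
a_2 = 1: 4/3
a_3 = 25: 103/77
a_4 = 3: 313/234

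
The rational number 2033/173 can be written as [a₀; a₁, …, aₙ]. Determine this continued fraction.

[11; 1, 3, 43]

2033 = 11·173 + 130, so a_0 = 11
173 = 1·130 + 43, so a_1 = 1
130 = 3·43 + 1, so a_2 = 3
43 = 43·1 + 0, so a_3 = 43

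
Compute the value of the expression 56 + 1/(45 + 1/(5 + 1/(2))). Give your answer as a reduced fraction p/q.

27843/497

Compute successive convergents:
a_0 = 56: 56/1
a_1 = 45: 2521/45
a_2 = 5: 12661/226
a_3 = 2: 27843/497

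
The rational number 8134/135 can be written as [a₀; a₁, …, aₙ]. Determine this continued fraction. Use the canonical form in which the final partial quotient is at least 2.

Run the Euclidean algorithm, recording each quotient:
8134 ÷ 135 → quotient 60, remainder 34
135 ÷ 34 → quotient 3, remainder 33
34 ÷ 33 → quotient 1, remainder 1
33 ÷ 1 → quotient 33, remainder 0

[60; 3, 1, 33]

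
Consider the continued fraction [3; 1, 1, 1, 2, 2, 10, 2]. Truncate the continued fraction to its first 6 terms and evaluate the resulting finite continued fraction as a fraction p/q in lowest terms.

a_0 = 3: 3/1
a_1 = 1: 4/1
a_2 = 1: 7/2
a_3 = 1: 11/3
a_4 = 2: 29/8
a_5 = 2: 69/19

69/19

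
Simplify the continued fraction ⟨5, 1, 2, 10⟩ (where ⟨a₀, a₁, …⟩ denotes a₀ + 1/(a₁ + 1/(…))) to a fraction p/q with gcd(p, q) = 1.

176/31

Start with 10.
2 + 1/(10/1) = 2 + 1/10 = 21/10
1 + 1/(21/10) = 1 + 10/21 = 31/21
5 + 1/(31/21) = 5 + 21/31 = 176/31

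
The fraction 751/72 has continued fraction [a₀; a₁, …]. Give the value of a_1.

751 ÷ 72 → quotient 10, remainder 31
72 ÷ 31 → quotient 2, remainder 10

2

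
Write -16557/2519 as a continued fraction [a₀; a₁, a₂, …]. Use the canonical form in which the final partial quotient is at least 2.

⌊-16557/2519⌋ = -7, remainder 1076
⌊2519/1076⌋ = 2, remainder 367
⌊1076/367⌋ = 2, remainder 342
⌊367/342⌋ = 1, remainder 25
⌊342/25⌋ = 13, remainder 17
⌊25/17⌋ = 1, remainder 8
⌊17/8⌋ = 2, remainder 1
⌊8/1⌋ = 8, remainder 0

[-7; 2, 2, 1, 13, 1, 2, 8]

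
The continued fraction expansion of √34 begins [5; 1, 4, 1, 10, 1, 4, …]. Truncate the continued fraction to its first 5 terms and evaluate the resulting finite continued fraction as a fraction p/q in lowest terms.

379/65

a_0 = 5: 5/1
a_1 = 1: 6/1
a_2 = 4: 29/5
a_3 = 1: 35/6
a_4 = 10: 379/65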